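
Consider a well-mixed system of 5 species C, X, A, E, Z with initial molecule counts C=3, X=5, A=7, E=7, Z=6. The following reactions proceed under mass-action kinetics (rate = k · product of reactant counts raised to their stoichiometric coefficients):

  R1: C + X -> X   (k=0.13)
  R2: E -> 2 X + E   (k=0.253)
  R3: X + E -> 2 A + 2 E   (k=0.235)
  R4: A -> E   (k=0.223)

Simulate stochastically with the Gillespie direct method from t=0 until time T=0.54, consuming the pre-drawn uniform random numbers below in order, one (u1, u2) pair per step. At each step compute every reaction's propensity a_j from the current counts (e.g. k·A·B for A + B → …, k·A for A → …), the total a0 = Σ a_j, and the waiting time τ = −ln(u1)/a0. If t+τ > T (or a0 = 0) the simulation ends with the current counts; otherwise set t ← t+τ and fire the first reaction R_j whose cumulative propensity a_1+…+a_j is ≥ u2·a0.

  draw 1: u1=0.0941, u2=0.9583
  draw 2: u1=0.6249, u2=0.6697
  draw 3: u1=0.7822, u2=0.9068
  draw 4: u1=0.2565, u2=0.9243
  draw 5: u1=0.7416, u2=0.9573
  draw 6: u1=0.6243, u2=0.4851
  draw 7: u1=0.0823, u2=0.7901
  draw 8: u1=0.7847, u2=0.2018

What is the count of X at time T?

t=0.000: C=3 X=5 A=7 E=7 Z=6
Draw 1: a1=1.950, a2=1.771, a3=8.225, a4=1.561, a0=13.507; τ=−ln(0.0941)/13.507=0.175 → t=0.175; u2·a0=0.9583·13.507=12.944; a1+…+a3=11.946 < 12.944 ≤ a1+…+a4=13.507 → R4 fires; C=3 X=5 A=6 E=8 Z=6
Draw 2: a1=1.950, a2=2.024, a3=9.400, a4=1.338, a0=14.712; τ=−ln(0.6249)/14.712=0.032 → t=0.207; u2·a0=0.6697·14.712=9.853; a1+a2=3.974 < 9.853 ≤ a1+…+a3=13.374 → R3 fires; C=3 X=4 A=8 E=9 Z=6
Draw 3: a1=1.560, a2=2.277, a3=8.460, a4=1.784, a0=14.081; τ=−ln(0.7822)/14.081=0.017 → t=0.224; u2·a0=0.9068·14.081=12.769; a1+…+a3=12.297 < 12.769 ≤ a1+…+a4=14.081 → R4 fires; C=3 X=4 A=7 E=10 Z=6
Draw 4: a1=1.560, a2=2.530, a3=9.400, a4=1.561, a0=15.051; τ=−ln(0.2565)/15.051=0.090 → t=0.315; u2·a0=0.9243·15.051=13.912; a1+…+a3=13.490 < 13.912 ≤ a1+…+a4=15.051 → R4 fires; C=3 X=4 A=6 E=11 Z=6
Draw 5: a1=1.560, a2=2.783, a3=10.340, a4=1.338, a0=16.021; τ=−ln(0.7416)/16.021=0.019 → t=0.333; u2·a0=0.9573·16.021=15.337; a1+…+a3=14.683 < 15.337 ≤ a1+…+a4=16.021 → R4 fires; C=3 X=4 A=5 E=12 Z=6
Draw 6: a1=1.560, a2=3.036, a3=11.280, a4=1.115, a0=16.991; τ=−ln(0.6243)/16.991=0.028 → t=0.361; u2·a0=0.4851·16.991=8.242; a1+a2=4.596 < 8.242 ≤ a1+…+a3=15.876 → R3 fires; C=3 X=3 A=7 E=13 Z=6
Draw 7: a1=1.170, a2=3.289, a3=9.165, a4=1.561, a0=15.185; τ=−ln(0.0823)/15.185=0.164 → t=0.526; u2·a0=0.7901·15.185=11.998; a1+a2=4.459 < 11.998 ≤ a1+…+a3=13.624 → R3 fires; C=3 X=2 A=9 E=14 Z=6
Draw 8: a1=0.780, a2=3.542, a3=6.580, a4=2.007, a0=12.909; τ=−ln(0.7847)/12.909=0.019 → t=0.544 > T=0.54: stop.
Read off X at T=0.54: 2

X at T = 2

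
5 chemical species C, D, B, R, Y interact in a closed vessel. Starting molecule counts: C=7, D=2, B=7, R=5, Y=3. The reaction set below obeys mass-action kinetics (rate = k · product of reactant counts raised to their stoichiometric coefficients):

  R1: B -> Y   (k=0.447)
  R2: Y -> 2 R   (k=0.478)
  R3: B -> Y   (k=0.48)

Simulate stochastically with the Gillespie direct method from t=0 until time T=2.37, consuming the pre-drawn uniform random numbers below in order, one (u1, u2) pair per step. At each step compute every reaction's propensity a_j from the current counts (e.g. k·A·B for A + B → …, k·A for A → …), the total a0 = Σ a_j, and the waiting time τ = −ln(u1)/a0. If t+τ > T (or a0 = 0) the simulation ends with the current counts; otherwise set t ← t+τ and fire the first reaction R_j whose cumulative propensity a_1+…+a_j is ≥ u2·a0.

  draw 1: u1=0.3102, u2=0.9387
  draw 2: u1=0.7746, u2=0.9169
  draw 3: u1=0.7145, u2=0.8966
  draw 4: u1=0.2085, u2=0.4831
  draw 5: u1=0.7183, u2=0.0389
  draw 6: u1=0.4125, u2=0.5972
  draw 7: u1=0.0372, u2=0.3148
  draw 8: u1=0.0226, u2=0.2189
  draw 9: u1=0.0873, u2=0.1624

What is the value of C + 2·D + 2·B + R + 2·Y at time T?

Value at T = 36

Check how each reaction changes W = C + 2·D + 2·B + R + 2·Y (weight of products minus weight of reactants):
R1: B -> Y: (2·1) − (2·1) = 2 − 2 = 0
R2: Y -> 2 R: (1·2) − (2·1) = 2 − 2 = 0
R3: B -> Y: (2·1) − (2·1) = 2 − 2 = 0
Every reaction leaves W unchanged, so W is conserved and no simulation is needed: W(T) = W(0) = 7 + 2·2 + 2·7 + 5 + 2·3 = 36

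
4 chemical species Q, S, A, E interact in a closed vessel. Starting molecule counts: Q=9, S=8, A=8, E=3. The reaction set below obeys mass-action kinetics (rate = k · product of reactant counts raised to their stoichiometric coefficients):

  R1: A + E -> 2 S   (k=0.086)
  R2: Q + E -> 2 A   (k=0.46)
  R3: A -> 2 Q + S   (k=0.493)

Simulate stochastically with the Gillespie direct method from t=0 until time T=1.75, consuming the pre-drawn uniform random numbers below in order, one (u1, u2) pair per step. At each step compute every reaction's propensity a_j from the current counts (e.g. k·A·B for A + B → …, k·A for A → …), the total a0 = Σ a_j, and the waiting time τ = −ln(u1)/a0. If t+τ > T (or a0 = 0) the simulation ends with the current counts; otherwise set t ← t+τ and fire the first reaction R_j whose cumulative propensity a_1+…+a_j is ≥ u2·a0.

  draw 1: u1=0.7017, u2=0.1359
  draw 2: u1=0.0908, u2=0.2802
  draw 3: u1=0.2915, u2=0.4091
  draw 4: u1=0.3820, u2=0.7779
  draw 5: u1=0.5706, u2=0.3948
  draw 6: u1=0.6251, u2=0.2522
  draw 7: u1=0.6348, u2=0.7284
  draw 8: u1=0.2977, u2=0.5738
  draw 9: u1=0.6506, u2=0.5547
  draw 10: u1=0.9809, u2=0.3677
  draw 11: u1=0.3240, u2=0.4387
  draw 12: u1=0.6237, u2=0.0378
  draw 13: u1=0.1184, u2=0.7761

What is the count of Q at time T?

t=0.000: Q=9 S=8 A=8 E=3
Draw 1: a1=2.064, a2=12.420, a3=3.944, a0=18.428; τ=−ln(0.7017)/18.428=0.019 → t=0.019; u2·a0=0.1359·18.428=2.504; a1=2.064 < 2.504 ≤ a1+a2=14.484 → R2 fires; Q=8 S=8 A=10 E=2
Draw 2: a1=1.720, a2=7.360, a3=4.930, a0=14.010; τ=−ln(0.0908)/14.010=0.171 → t=0.190; u2·a0=0.2802·14.010=3.926; a1=1.720 < 3.926 ≤ a1+a2=9.080 → R2 fires; Q=7 S=8 A=12 E=1
Draw 3: a1=1.032, a2=3.220, a3=5.916, a0=10.168; τ=−ln(0.2915)/10.168=0.121 → t=0.312; u2·a0=0.4091·10.168=4.160; a1=1.032 < 4.160 ≤ a1+a2=4.252 → R2 fires; Q=6 S=8 A=14 E=0
Draw 4: a1=0.000, a2=0.000, a3=6.902, a0=6.902; τ=−ln(0.3820)/6.902=0.139 → t=0.451; u2·a0=0.7779·6.902=5.369; a1+a2=0.000 < 5.369 ≤ a1+…+a3=6.902 → R3 fires; Q=8 S=9 A=13 E=0
Draw 5: a1=0.000, a2=0.000, a3=6.409, a0=6.409; τ=−ln(0.5706)/6.409=0.088 → t=0.539; u2·a0=0.3948·6.409=2.530; a1+a2=0.000 < 2.530 ≤ a1+…+a3=6.409 → R3 fires; Q=10 S=10 A=12 E=0
Draw 6: a1=0.000, a2=0.000, a3=5.916, a0=5.916; τ=−ln(0.6251)/5.916=0.079 → t=0.618; u2·a0=0.2522·5.916=1.492; a1+a2=0.000 < 1.492 ≤ a1+…+a3=5.916 → R3 fires; Q=12 S=11 A=11 E=0
Draw 7: a1=0.000, a2=0.000, a3=5.423, a0=5.423; τ=−ln(0.6348)/5.423=0.084 → t=0.702; u2·a0=0.7284·5.423=3.950; a1+a2=0.000 < 3.950 ≤ a1+…+a3=5.423 → R3 fires; Q=14 S=12 A=10 E=0
Draw 8: a1=0.000, a2=0.000, a3=4.930, a0=4.930; τ=−ln(0.2977)/4.930=0.246 → t=0.948; u2·a0=0.5738·4.930=2.829; a1+a2=0.000 < 2.829 ≤ a1+…+a3=4.930 → R3 fires; Q=16 S=13 A=9 E=0
Draw 9: a1=0.000, a2=0.000, a3=4.437, a0=4.437; τ=−ln(0.6506)/4.437=0.097 → t=1.045; u2·a0=0.5547·4.437=2.461; a1+a2=0.000 < 2.461 ≤ a1+…+a3=4.437 → R3 fires; Q=18 S=14 A=8 E=0
Draw 10: a1=0.000, a2=0.000, a3=3.944, a0=3.944; τ=−ln(0.9809)/3.944=0.005 → t=1.049; u2·a0=0.3677·3.944=1.450; a1+a2=0.000 < 1.450 ≤ a1+…+a3=3.944 → R3 fires; Q=20 S=15 A=7 E=0
Draw 11: a1=0.000, a2=0.000, a3=3.451, a0=3.451; τ=−ln(0.3240)/3.451=0.327 → t=1.376; u2·a0=0.4387·3.451=1.514; a1+a2=0.000 < 1.514 ≤ a1+…+a3=3.451 → R3 fires; Q=22 S=16 A=6 E=0
Draw 12: a1=0.000, a2=0.000, a3=2.958, a0=2.958; τ=−ln(0.6237)/2.958=0.160 → t=1.536; u2·a0=0.0378·2.958=0.112; a1+a2=0.000 < 0.112 ≤ a1+…+a3=2.958 → R3 fires; Q=24 S=17 A=5 E=0
Draw 13: a1=0.000, a2=0.000, a3=2.465, a0=2.465; τ=−ln(0.1184)/2.465=0.866 → t=2.401 > T=1.75: stop.
Read off Q at T=1.75: 24

Q at T = 24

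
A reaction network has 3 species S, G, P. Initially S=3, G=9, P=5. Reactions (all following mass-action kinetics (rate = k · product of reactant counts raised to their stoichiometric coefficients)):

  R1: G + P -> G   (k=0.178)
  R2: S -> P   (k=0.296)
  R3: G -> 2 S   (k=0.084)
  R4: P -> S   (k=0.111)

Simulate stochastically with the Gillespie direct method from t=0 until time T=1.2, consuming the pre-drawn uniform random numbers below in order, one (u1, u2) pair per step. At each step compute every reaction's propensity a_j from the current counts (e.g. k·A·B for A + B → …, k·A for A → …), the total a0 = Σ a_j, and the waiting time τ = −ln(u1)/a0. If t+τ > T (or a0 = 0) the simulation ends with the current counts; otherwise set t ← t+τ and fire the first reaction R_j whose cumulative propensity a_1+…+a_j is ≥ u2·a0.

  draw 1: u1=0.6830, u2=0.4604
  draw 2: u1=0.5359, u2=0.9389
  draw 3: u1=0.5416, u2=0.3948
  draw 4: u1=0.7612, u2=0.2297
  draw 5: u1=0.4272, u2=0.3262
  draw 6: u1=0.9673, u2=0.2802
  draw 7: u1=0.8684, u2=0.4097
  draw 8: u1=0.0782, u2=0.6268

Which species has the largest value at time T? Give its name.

Dominant species at T: G

t=0.000: S=3 G=9 P=5
Draw 1: a1=8.010, a2=0.888, a3=0.756, a4=0.555, a0=10.209; τ=−ln(0.6830)/10.209=0.037 → t=0.037; u2·a0=0.4604·10.209=4.700 ≤ a1=8.010 → R1 fires; S=3 G=9 P=4
Draw 2: a1=6.408, a2=0.888, a3=0.756, a4=0.444, a0=8.496; τ=−ln(0.5359)/8.496=0.073 → t=0.111; u2·a0=0.9389·8.496=7.977; a1+a2=7.296 < 7.977 ≤ a1+…+a3=8.052 → R3 fires; S=5 G=8 P=4
Draw 3: a1=5.696, a2=1.480, a3=0.672, a4=0.444, a0=8.292; τ=−ln(0.5416)/8.292=0.074 → t=0.185; u2·a0=0.3948·8.292=3.274 ≤ a1=5.696 → R1 fires; S=5 G=8 P=3
Draw 4: a1=4.272, a2=1.480, a3=0.672, a4=0.333, a0=6.757; τ=−ln(0.7612)/6.757=0.040 → t=0.225; u2·a0=0.2297·6.757=1.552 ≤ a1=4.272 → R1 fires; S=5 G=8 P=2
Draw 5: a1=2.848, a2=1.480, a3=0.672, a4=0.222, a0=5.222; τ=−ln(0.4272)/5.222=0.163 → t=0.388; u2·a0=0.3262·5.222=1.703 ≤ a1=2.848 → R1 fires; S=5 G=8 P=1
Draw 6: a1=1.424, a2=1.480, a3=0.672, a4=0.111, a0=3.687; τ=−ln(0.9673)/3.687=0.009 → t=0.397; u2·a0=0.2802·3.687=1.033 ≤ a1=1.424 → R1 fires; S=5 G=8 P=0
Draw 7: a1=0.000, a2=1.480, a3=0.672, a4=0.000, a0=2.152; τ=−ln(0.8684)/2.152=0.066 → t=0.463; u2·a0=0.4097·2.152=0.882; a1=0.000 < 0.882 ≤ a1+a2=1.480 → R2 fires; S=4 G=8 P=1
Draw 8: a1=1.424, a2=1.184, a3=0.672, a4=0.111, a0=3.391; τ=−ln(0.0782)/3.391=0.752 → t=1.214 > T=1.2: stop.
At T=1.2: S=4 G=8 P=1; the largest is G.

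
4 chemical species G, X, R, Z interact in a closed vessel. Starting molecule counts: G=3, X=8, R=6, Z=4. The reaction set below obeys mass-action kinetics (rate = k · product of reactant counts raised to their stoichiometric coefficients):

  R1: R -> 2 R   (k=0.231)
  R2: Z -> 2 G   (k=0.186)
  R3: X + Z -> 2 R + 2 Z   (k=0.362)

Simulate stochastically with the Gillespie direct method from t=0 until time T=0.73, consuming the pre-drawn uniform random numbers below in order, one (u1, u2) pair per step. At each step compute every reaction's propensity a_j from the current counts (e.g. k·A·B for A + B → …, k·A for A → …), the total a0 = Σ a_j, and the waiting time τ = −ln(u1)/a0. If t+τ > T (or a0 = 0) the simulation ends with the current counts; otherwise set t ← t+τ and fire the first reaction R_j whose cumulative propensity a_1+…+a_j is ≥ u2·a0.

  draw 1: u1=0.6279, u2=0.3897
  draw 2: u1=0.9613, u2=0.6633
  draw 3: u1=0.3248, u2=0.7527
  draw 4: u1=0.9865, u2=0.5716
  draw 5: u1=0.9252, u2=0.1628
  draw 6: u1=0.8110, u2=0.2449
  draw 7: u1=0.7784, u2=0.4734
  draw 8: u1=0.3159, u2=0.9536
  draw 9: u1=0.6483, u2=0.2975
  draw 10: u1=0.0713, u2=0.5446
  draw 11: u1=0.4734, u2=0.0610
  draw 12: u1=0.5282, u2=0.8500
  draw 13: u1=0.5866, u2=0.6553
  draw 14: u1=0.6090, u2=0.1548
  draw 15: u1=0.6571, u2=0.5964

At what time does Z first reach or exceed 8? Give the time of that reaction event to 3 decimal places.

Threshold first reached at t = 0.106

t=0.000: G=3 X=8 R=6 Z=4
Draw 1: a1=1.386, a2=0.744, a3=11.584, a0=13.714; τ=−ln(0.6279)/13.714=0.034 → t=0.034; u2·a0=0.3897·13.714=5.344; a1+a2=2.130 < 5.344 ≤ a1+…+a3=13.714 → R3 fires; G=3 X=7 R=8 Z=5
Draw 2: a1=1.848, a2=0.930, a3=12.670, a0=15.448; τ=−ln(0.9613)/15.448=0.003 → t=0.036; u2·a0=0.6633·15.448=10.247; a1+a2=2.778 < 10.247 ≤ a1+…+a3=15.448 → R3 fires; G=3 X=6 R=10 Z=6
Draw 3: a1=2.310, a2=1.116, a3=13.032, a0=16.458; τ=−ln(0.3248)/16.458=0.068 → t=0.105; u2·a0=0.7527·16.458=12.388; a1+a2=3.426 < 12.388 ≤ a1+…+a3=16.458 → R3 fires; G=3 X=5 R=12 Z=7
Draw 4: a1=2.772, a2=1.302, a3=12.670, a0=16.744; τ=−ln(0.9865)/16.744=0.001 → t=0.106; u2·a0=0.5716·16.744=9.571; a1+a2=4.074 < 9.571 ≤ a1+…+a3=16.744 → R3 fires; G=3 X=4 R=14 Z=8
Draw 5: a1=3.234, a2=1.488, a3=11.584, a0=16.306; τ=−ln(0.9252)/16.306=0.005 → t=0.110; u2·a0=0.1628·16.306=2.655 ≤ a1=3.234 → R1 fires; G=3 X=4 R=15 Z=8
Draw 6: a1=3.465, a2=1.488, a3=11.584, a0=16.537; τ=−ln(0.8110)/16.537=0.013 → t=0.123; u2·a0=0.2449·16.537=4.050; a1=3.465 < 4.050 ≤ a1+a2=4.953 → R2 fires; G=5 X=4 R=15 Z=7
Draw 7: a1=3.465, a2=1.302, a3=10.136, a0=14.903; τ=−ln(0.7784)/14.903=0.017 → t=0.140; u2·a0=0.4734·14.903=7.055; a1+a2=4.767 < 7.055 ≤ a1+…+a3=14.903 → R3 fires; G=5 X=3 R=17 Z=8
Draw 8: a1=3.927, a2=1.488, a3=8.688, a0=14.103; τ=−ln(0.3159)/14.103=0.082 → t=0.222; u2·a0=0.9536·14.103=13.449; a1+a2=5.415 < 13.449 ≤ a1+…+a3=14.103 → R3 fires; G=5 X=2 R=19 Z=9
Draw 9: a1=4.389, a2=1.674, a3=6.516, a0=12.579; τ=−ln(0.6483)/12.579=0.034 → t=0.256; u2·a0=0.2975·12.579=3.742 ≤ a1=4.389 → R1 fires; G=5 X=2 R=20 Z=9
Draw 10: a1=4.620, a2=1.674, a3=6.516, a0=12.810; τ=−ln(0.0713)/12.810=0.206 → t=0.462; u2·a0=0.5446·12.810=6.976; a1+a2=6.294 < 6.976 ≤ a1+…+a3=12.810 → R3 fires; G=5 X=1 R=22 Z=10
Draw 11: a1=5.082, a2=1.860, a3=3.620, a0=10.562; τ=−ln(0.4734)/10.562=0.071 → t=0.533; u2·a0=0.0610·10.562=0.644 ≤ a1=5.082 → R1 fires; G=5 X=1 R=23 Z=10
Draw 12: a1=5.313, a2=1.860, a3=3.620, a0=10.793; τ=−ln(0.5282)/10.793=0.059 → t=0.592; u2·a0=0.8500·10.793=9.174; a1+a2=7.173 < 9.174 ≤ a1+…+a3=10.793 → R3 fires; G=5 X=0 R=25 Z=11
Draw 13: a1=5.775, a2=2.046, a3=0.000, a0=7.821; τ=−ln(0.5866)/7.821=0.068 → t=0.660; u2·a0=0.6553·7.821=5.125 ≤ a1=5.775 → R1 fires; G=5 X=0 R=26 Z=11
Draw 14: a1=6.006, a2=2.046, a3=0.000, a0=8.052; τ=−ln(0.6090)/8.052=0.062 → t=0.722; u2·a0=0.1548·8.052=1.246 ≤ a1=6.006 → R1 fires; G=5 X=0 R=27 Z=11
Draw 15: a1=6.237, a2=2.046, a3=0.000, a0=8.283; τ=−ln(0.6571)/8.283=0.051 → t=0.773 > T=0.73: stop.
Z first becomes ≥ 8 when it reaches 8 at the event at t=0.106.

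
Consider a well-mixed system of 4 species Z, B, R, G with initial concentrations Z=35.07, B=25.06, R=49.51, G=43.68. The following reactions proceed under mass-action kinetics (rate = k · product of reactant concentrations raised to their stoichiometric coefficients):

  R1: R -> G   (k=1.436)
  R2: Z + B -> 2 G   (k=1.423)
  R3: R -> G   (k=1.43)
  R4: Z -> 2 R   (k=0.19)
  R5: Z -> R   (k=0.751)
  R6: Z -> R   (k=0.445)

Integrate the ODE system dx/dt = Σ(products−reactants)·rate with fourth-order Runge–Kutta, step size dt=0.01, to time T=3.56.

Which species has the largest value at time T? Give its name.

Dominant species at T: G

RK4 with dt=0.01: 356 steps to T=3.56. Trajectory (selected grid times):
t=0.00: Z=35.07 B=25.06 R=49.51 G=43.68
t=0.40: Z=5.03 B=0.13 R=18.72 G=130.13
t=0.79: Z=2.85 B=0.02 R=7.46 G=143.97
t=1.19: Z=1.63 B=0.00 R=3.15 G=149.69
t=1.58: Z=0.95 B=0.00 R=1.47 G=152.14
t=1.98: Z=0.54 B=0.00 R=0.73 G=153.35
t=2.37: Z=0.32 B=0.00 R=0.39 G=153.95
t=2.77: Z=0.18 B=0.00 R=0.21 G=154.28
t=3.16: Z=0.11 B=0.00 R=0.12 G=154.45
t=3.56: Z=0.06 B=0.00 R=0.07 G=154.56
At T=3.56: Z=0.06 B=0.00 R=0.07 G=154.56; the largest is G.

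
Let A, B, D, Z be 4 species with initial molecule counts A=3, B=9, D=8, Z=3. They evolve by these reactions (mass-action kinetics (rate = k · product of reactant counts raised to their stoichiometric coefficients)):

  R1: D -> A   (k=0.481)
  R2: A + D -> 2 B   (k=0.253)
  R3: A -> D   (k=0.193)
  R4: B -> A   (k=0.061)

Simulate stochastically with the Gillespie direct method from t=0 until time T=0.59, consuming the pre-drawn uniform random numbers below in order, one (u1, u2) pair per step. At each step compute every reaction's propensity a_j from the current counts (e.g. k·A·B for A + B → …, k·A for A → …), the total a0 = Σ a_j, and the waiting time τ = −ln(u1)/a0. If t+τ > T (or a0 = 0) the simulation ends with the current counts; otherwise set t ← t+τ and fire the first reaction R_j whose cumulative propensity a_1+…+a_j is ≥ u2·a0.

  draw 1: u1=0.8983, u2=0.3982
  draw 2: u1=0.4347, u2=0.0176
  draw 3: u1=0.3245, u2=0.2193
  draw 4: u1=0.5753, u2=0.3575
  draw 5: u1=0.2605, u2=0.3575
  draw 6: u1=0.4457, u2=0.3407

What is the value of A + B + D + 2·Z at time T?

Check how each reaction changes W = A + B + D + 2·Z (weight of products minus weight of reactants):
R1: D -> A: (1·1) − (1·1) = 1 − 1 = 0
R2: A + D -> 2 B: (1·2) − (1·1 + 1·1) = 2 − 2 = 0
R3: A -> D: (1·1) − (1·1) = 1 − 1 = 0
R4: B -> A: (1·1) − (1·1) = 1 − 1 = 0
Every reaction leaves W unchanged, so W is conserved and no simulation is needed: W(T) = W(0) = 3 + 9 + 8 + 2·3 = 26

Value at T = 26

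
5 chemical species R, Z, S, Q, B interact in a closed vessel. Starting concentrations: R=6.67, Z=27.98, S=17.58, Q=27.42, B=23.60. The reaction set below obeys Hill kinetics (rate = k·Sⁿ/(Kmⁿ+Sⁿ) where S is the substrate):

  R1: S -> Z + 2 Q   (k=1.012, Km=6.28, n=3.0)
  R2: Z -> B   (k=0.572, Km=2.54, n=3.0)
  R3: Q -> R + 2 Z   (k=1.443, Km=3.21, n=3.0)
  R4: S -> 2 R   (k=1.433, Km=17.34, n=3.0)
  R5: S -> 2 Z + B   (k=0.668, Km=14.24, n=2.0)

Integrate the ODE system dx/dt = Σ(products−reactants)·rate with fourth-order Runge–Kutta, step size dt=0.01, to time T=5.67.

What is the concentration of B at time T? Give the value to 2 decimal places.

RK4 with dt=0.01: 567 steps to T=5.67. Trajectory (selected grid times):
t=0.00: R=6.67 Z=27.98 S=17.58 Q=27.42 B=23.60
t=0.63: R=8.45 Z=30.53 S=16.29 Q=27.73 B=24.21
t=1.26: R=10.12 Z=33.05 S=15.08 Q=28.02 B=24.80
t=1.89: R=11.70 Z=35.52 S=13.94 Q=28.29 B=25.37
t=2.52: R=13.18 Z=37.95 S=12.88 Q=28.54 B=25.93
t=3.15: R=14.57 Z=40.33 S=11.89 Q=28.75 B=26.47
t=3.78: R=15.88 Z=42.67 S=10.98 Q=28.94 B=27.00
t=4.41: R=17.12 Z=44.95 S=10.14 Q=29.09 B=27.51
t=5.04: R=18.30 Z=47.17 S=9.37 Q=29.18 B=28.00
t=5.67: R=19.43 Z=49.34 S=8.66 Q=29.23 B=28.48
Read off B at T=5.67: 28.48

B at T = 28.48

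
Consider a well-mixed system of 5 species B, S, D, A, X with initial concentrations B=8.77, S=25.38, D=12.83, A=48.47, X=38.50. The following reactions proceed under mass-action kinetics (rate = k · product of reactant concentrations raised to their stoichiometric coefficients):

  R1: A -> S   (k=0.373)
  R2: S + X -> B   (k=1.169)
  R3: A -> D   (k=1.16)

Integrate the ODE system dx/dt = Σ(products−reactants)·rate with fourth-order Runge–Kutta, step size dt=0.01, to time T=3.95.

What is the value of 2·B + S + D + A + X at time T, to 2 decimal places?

Value at T = 142.72

Check how each reaction changes W = 2·B + S + D + A + X (weight of products minus weight of reactants):
R1: A -> S: (1·1) − (1·1) = 1 − 1 = 0
R2: S + X -> B: (2·1) − (1·1 + 1·1) = 2 − 2 = 0
R3: A -> D: (1·1) − (1·1) = 1 − 1 = 0
Every reaction leaves W unchanged, so W is conserved and no simulation is needed: W(T) = W(0) = 2·8.77 + 25.38 + 12.83 + 48.47 + 38.50 = 142.72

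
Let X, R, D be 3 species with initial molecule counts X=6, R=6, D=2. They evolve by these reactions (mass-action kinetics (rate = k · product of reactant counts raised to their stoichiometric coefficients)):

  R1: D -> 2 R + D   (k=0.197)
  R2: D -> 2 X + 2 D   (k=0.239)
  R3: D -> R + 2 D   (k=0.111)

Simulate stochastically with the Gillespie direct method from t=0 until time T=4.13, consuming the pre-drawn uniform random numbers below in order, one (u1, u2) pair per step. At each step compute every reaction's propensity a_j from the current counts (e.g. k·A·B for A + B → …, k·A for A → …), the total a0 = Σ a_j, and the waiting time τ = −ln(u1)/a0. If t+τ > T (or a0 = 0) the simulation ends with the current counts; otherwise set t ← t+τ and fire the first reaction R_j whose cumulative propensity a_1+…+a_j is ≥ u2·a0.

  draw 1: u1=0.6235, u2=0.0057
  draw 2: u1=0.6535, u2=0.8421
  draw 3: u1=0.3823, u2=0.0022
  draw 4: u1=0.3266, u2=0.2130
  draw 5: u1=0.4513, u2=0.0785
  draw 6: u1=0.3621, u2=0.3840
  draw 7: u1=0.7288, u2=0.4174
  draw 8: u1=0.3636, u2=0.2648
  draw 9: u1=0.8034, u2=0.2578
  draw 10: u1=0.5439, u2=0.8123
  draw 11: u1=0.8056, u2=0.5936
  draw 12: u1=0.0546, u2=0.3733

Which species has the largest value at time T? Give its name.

Dominant species at T: R

t=0.000: X=6 R=6 D=2
Draw 1: a1=0.394, a2=0.478, a3=0.222, a0=1.094; τ=−ln(0.6235)/1.094=0.432 → t=0.432; u2·a0=0.0057·1.094=0.006 ≤ a1=0.394 → R1 fires; X=6 R=8 D=2
Draw 2: a1=0.394, a2=0.478, a3=0.222, a0=1.094; τ=−ln(0.6535)/1.094=0.389 → t=0.821; u2·a0=0.8421·1.094=0.921; a1+a2=0.872 < 0.921 ≤ a1+…+a3=1.094 → R3 fires; X=6 R=9 D=3
Draw 3: a1=0.591, a2=0.717, a3=0.333, a0=1.641; τ=−ln(0.3823)/1.641=0.586 → t=1.407; u2·a0=0.0022·1.641=0.004 ≤ a1=0.591 → R1 fires; X=6 R=11 D=3
Draw 4: a1=0.591, a2=0.717, a3=0.333, a0=1.641; τ=−ln(0.3266)/1.641=0.682 → t=2.089; u2·a0=0.2130·1.641=0.350 ≤ a1=0.591 → R1 fires; X=6 R=13 D=3
Draw 5: a1=0.591, a2=0.717, a3=0.333, a0=1.641; τ=−ln(0.4513)/1.641=0.485 → t=2.573; u2·a0=0.0785·1.641=0.129 ≤ a1=0.591 → R1 fires; X=6 R=15 D=3
Draw 6: a1=0.591, a2=0.717, a3=0.333, a0=1.641; τ=−ln(0.3621)/1.641=0.619 → t=3.192; u2·a0=0.3840·1.641=0.630; a1=0.591 < 0.630 ≤ a1+a2=1.308 → R2 fires; X=8 R=15 D=4
Draw 7: a1=0.788, a2=0.956, a3=0.444, a0=2.188; τ=−ln(0.7288)/2.188=0.145 → t=3.337; u2·a0=0.4174·2.188=0.913; a1=0.788 < 0.913 ≤ a1+a2=1.744 → R2 fires; X=10 R=15 D=5
Draw 8: a1=0.985, a2=1.195, a3=0.555, a0=2.735; τ=−ln(0.3636)/2.735=0.370 → t=3.707; u2·a0=0.2648·2.735=0.724 ≤ a1=0.985 → R1 fires; X=10 R=17 D=5
Draw 9: a1=0.985, a2=1.195, a3=0.555, a0=2.735; τ=−ln(0.8034)/2.735=0.080 → t=3.787; u2·a0=0.2578·2.735=0.705 ≤ a1=0.985 → R1 fires; X=10 R=19 D=5
Draw 10: a1=0.985, a2=1.195, a3=0.555, a0=2.735; τ=−ln(0.5439)/2.735=0.223 → t=4.010; u2·a0=0.8123·2.735=2.222; a1+a2=2.180 < 2.222 ≤ a1+…+a3=2.735 → R3 fires; X=10 R=20 D=6
Draw 11: a1=1.182, a2=1.434, a3=0.666, a0=3.282; τ=−ln(0.8056)/3.282=0.066 → t=4.075; u2·a0=0.5936·3.282=1.948; a1=1.182 < 1.948 ≤ a1+a2=2.616 → R2 fires; X=12 R=20 D=7
Draw 12: a1=1.379, a2=1.673, a3=0.777, a0=3.829; τ=−ln(0.0546)/3.829=0.759 → t=4.835 > T=4.13: stop.
At T=4.13: X=12 R=20 D=7; the largest is R.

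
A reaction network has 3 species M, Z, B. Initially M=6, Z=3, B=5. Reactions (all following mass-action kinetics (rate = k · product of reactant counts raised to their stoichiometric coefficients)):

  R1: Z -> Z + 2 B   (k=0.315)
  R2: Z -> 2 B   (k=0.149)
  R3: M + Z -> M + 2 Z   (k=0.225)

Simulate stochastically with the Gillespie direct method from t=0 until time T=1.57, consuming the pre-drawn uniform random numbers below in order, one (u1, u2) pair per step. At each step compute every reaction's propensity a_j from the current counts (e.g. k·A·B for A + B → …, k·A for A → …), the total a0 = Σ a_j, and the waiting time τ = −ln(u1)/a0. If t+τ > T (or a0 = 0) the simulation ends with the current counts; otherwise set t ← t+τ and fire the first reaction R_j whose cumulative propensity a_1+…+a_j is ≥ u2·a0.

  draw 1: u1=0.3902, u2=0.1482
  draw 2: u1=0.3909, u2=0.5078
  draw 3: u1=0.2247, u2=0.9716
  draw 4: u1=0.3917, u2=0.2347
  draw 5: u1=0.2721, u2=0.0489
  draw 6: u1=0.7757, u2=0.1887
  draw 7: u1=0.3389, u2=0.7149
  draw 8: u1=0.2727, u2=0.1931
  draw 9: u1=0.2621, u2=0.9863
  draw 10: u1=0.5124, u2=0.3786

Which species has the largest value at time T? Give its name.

Dominant species at T: B

t=0.000: M=6 Z=3 B=5
Draw 1: a1=0.945, a2=0.447, a3=4.050, a0=5.442; τ=−ln(0.3902)/5.442=0.173 → t=0.173; u2·a0=0.1482·5.442=0.807 ≤ a1=0.945 → R1 fires; M=6 Z=3 B=7
Draw 2: a1=0.945, a2=0.447, a3=4.050, a0=5.442; τ=−ln(0.3909)/5.442=0.173 → t=0.346; u2·a0=0.5078·5.442=2.763; a1+a2=1.392 < 2.763 ≤ a1+…+a3=5.442 → R3 fires; M=6 Z=4 B=7
Draw 3: a1=1.260, a2=0.596, a3=5.400, a0=7.256; τ=−ln(0.2247)/7.256=0.206 → t=0.551; u2·a0=0.9716·7.256=7.050; a1+a2=1.856 < 7.050 ≤ a1+…+a3=7.256 → R3 fires; M=6 Z=5 B=7
Draw 4: a1=1.575, a2=0.745, a3=6.750, a0=9.070; τ=−ln(0.3917)/9.070=0.103 → t=0.655; u2·a0=0.2347·9.070=2.129; a1=1.575 < 2.129 ≤ a1+a2=2.320 → R2 fires; M=6 Z=4 B=9
Draw 5: a1=1.260, a2=0.596, a3=5.400, a0=7.256; τ=−ln(0.2721)/7.256=0.179 → t=0.834; u2·a0=0.0489·7.256=0.355 ≤ a1=1.260 → R1 fires; M=6 Z=4 B=11
Draw 6: a1=1.260, a2=0.596, a3=5.400, a0=7.256; τ=−ln(0.7757)/7.256=0.035 → t=0.869; u2·a0=0.1887·7.256=1.369; a1=1.260 < 1.369 ≤ a1+a2=1.856 → R2 fires; M=6 Z=3 B=13
Draw 7: a1=0.945, a2=0.447, a3=4.050, a0=5.442; τ=−ln(0.3389)/5.442=0.199 → t=1.068; u2·a0=0.7149·5.442=3.890; a1+a2=1.392 < 3.890 ≤ a1+…+a3=5.442 → R3 fires; M=6 Z=4 B=13
Draw 8: a1=1.260, a2=0.596, a3=5.400, a0=7.256; τ=−ln(0.2727)/7.256=0.179 → t=1.247; u2·a0=0.1931·7.256=1.401; a1=1.260 < 1.401 ≤ a1+a2=1.856 → R2 fires; M=6 Z=3 B=15
Draw 9: a1=0.945, a2=0.447, a3=4.050, a0=5.442; τ=−ln(0.2621)/5.442=0.246 → t=1.493; u2·a0=0.9863·5.442=5.367; a1+a2=1.392 < 5.367 ≤ a1+…+a3=5.442 → R3 fires; M=6 Z=4 B=15
Draw 10: a1=1.260, a2=0.596, a3=5.400, a0=7.256; τ=−ln(0.5124)/7.256=0.092 → t=1.585 > T=1.57: stop.
At T=1.57: M=6 Z=4 B=15; the largest is B.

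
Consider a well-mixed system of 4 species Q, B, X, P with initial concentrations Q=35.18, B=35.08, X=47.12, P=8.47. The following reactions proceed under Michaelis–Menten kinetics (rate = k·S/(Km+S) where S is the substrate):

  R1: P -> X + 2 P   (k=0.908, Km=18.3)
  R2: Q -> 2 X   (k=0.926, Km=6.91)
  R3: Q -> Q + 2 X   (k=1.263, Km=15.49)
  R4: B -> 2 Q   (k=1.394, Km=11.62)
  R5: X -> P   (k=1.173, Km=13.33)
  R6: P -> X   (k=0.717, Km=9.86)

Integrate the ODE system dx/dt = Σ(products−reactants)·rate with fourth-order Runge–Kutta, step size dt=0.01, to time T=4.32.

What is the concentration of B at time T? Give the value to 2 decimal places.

B at T = 30.63

RK4 with dt=0.01: 432 steps to T=4.32. Trajectory (selected grid times):
t=0.00: Q=35.18 B=35.08 X=47.12 P=8.47
t=0.48: Q=35.81 B=34.58 X=48.57 P=8.89
t=0.96: Q=36.44 B=34.08 X=50.03 P=9.31
t=1.44: Q=37.06 B=33.58 X=51.50 P=9.74
t=1.92: Q=37.68 B=33.08 X=52.99 P=10.17
t=2.40: Q=38.29 B=32.59 X=54.49 P=10.60
t=2.88: Q=38.90 B=32.10 X=55.99 P=11.04
t=3.36: Q=39.50 B=31.61 X=57.51 P=11.47
t=3.84: Q=40.10 B=31.12 X=59.04 P=11.92
t=4.32: Q=40.69 B=30.63 X=60.58 P=12.36
Read off B at T=4.32: 30.63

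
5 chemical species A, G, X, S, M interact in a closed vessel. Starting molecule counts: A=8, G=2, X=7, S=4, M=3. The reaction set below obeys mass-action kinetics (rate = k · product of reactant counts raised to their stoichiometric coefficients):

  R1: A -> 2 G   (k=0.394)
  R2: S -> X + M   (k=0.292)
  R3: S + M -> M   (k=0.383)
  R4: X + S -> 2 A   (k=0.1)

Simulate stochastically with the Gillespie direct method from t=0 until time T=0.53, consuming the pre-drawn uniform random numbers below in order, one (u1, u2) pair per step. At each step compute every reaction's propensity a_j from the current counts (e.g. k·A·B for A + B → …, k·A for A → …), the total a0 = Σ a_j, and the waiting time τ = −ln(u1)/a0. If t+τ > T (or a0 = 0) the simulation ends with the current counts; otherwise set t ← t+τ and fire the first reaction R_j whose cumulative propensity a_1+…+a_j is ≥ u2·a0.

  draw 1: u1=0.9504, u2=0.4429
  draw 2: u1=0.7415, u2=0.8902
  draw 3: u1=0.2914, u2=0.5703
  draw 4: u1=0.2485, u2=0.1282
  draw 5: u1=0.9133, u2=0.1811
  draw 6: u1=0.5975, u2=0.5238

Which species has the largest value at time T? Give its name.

t=0.000: A=8 G=2 X=7 S=4 M=3
Draw 1: a1=3.152, a2=1.168, a3=4.596, a4=2.800, a0=11.716; τ=−ln(0.9504)/11.716=0.004 → t=0.004; u2·a0=0.4429·11.716=5.189; a1+a2=4.320 < 5.189 ≤ a1+…+a3=8.916 → R3 fires; A=8 G=2 X=7 S=3 M=3
Draw 2: a1=3.152, a2=0.876, a3=3.447, a4=2.100, a0=9.575; τ=−ln(0.7415)/9.575=0.031 → t=0.036; u2·a0=0.8902·9.575=8.524; a1+…+a3=7.475 < 8.524 ≤ a1+…+a4=9.575 → R4 fires; A=10 G=2 X=6 S=2 M=3
Draw 3: a1=3.940, a2=0.584, a3=2.298, a4=1.200, a0=8.022; τ=−ln(0.2914)/8.022=0.154 → t=0.189; u2·a0=0.5703·8.022=4.575; a1+a2=4.524 < 4.575 ≤ a1+…+a3=6.822 → R3 fires; A=10 G=2 X=6 S=1 M=3
Draw 4: a1=3.940, a2=0.292, a3=1.149, a4=0.600, a0=5.981; τ=−ln(0.2485)/5.981=0.233 → t=0.422; u2·a0=0.1282·5.981=0.767 ≤ a1=3.940 → R1 fires; A=9 G=4 X=6 S=1 M=3
Draw 5: a1=3.546, a2=0.292, a3=1.149, a4=0.600, a0=5.587; τ=−ln(0.9133)/5.587=0.016 → t=0.438; u2·a0=0.1811·5.587=1.012 ≤ a1=3.546 → R1 fires; A=8 G=6 X=6 S=1 M=3
Draw 6: a1=3.152, a2=0.292, a3=1.149, a4=0.600, a0=5.193; τ=−ln(0.5975)/5.193=0.099 → t=0.537 > T=0.53: stop.
At T=0.53: A=8 G=6 X=6 S=1 M=3; the largest is A.

Dominant species at T: A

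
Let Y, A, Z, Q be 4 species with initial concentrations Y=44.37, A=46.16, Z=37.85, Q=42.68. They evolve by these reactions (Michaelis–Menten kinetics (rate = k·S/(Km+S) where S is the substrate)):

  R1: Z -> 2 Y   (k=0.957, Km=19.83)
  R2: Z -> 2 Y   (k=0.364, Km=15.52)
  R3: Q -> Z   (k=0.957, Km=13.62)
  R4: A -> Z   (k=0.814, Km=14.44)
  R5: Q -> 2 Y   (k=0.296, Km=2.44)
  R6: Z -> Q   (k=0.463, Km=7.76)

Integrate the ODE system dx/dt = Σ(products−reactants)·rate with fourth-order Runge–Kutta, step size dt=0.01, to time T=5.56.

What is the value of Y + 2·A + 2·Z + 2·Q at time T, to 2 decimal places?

Check how each reaction changes W = Y + 2·A + 2·Z + 2·Q (weight of products minus weight of reactants):
R1: Z -> 2 Y: (1·2) − (2·1) = 2 − 2 = 0
R2: Z -> 2 Y: (1·2) − (2·1) = 2 − 2 = 0
R3: Q -> Z: (2·1) − (2·1) = 2 − 2 = 0
R4: A -> Z: (2·1) − (2·1) = 2 − 2 = 0
R5: Q -> 2 Y: (1·2) − (2·1) = 2 − 2 = 0
R6: Z -> Q: (2·1) − (2·1) = 2 − 2 = 0
Every reaction leaves W unchanged, so W is conserved and no simulation is needed: W(T) = W(0) = 44.37 + 2·46.16 + 2·37.85 + 2·42.68 = 297.75

Value at T = 297.75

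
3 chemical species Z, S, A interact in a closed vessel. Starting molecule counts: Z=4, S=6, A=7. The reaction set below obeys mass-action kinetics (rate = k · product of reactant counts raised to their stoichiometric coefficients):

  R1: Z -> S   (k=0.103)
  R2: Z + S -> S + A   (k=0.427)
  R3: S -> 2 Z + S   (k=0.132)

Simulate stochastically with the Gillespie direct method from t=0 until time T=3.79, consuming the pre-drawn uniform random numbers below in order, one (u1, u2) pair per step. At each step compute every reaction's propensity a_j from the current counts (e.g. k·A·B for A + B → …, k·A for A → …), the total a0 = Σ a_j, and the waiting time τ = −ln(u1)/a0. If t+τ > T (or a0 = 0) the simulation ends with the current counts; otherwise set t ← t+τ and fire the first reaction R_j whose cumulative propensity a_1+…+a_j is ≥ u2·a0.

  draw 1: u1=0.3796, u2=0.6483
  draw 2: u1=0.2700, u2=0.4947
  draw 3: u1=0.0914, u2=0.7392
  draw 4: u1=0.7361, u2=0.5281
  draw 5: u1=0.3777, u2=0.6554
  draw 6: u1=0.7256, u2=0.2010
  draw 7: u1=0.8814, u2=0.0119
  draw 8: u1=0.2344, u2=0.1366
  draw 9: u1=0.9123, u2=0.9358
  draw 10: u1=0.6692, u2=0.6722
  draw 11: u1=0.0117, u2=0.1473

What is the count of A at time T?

A at T = 13

t=0.000: Z=4 S=6 A=7
Draw 1: a1=0.412, a2=10.248, a3=0.792, a0=11.452; τ=−ln(0.3796)/11.452=0.085 → t=0.085; u2·a0=0.6483·11.452=7.424; a1=0.412 < 7.424 ≤ a1+a2=10.660 → R2 fires; Z=3 S=6 A=8
Draw 2: a1=0.309, a2=7.686, a3=0.792, a0=8.787; τ=−ln(0.2700)/8.787=0.149 → t=0.234; u2·a0=0.4947·8.787=4.347; a1=0.309 < 4.347 ≤ a1+a2=7.995 → R2 fires; Z=2 S=6 A=9
Draw 3: a1=0.206, a2=5.124, a3=0.792, a0=6.122; τ=−ln(0.0914)/6.122=0.391 → t=0.624; u2·a0=0.7392·6.122=4.525; a1=0.206 < 4.525 ≤ a1+a2=5.330 → R2 fires; Z=1 S=6 A=10
Draw 4: a1=0.103, a2=2.562, a3=0.792, a0=3.457; τ=−ln(0.7361)/3.457=0.089 → t=0.713; u2·a0=0.5281·3.457=1.826; a1=0.103 < 1.826 ≤ a1+a2=2.665 → R2 fires; Z=0 S=6 A=11
Draw 5: a1=0.000, a2=0.000, a3=0.792, a0=0.792; τ=−ln(0.3777)/0.792=1.229 → t=1.942; u2·a0=0.6554·0.792=0.519; a1+a2=0.000 < 0.519 ≤ a1+…+a3=0.792 → R3 fires; Z=2 S=6 A=11
Draw 6: a1=0.206, a2=5.124, a3=0.792, a0=6.122; τ=−ln(0.7256)/6.122=0.052 → t=1.995; u2·a0=0.2010·6.122=1.231; a1=0.206 < 1.231 ≤ a1+a2=5.330 → R2 fires; Z=1 S=6 A=12
Draw 7: a1=0.103, a2=2.562, a3=0.792, a0=3.457; τ=−ln(0.8814)/3.457=0.037 → t=2.031; u2·a0=0.0119·3.457=0.041 ≤ a1=0.103 → R1 fires; Z=0 S=7 A=12
Draw 8: a1=0.000, a2=0.000, a3=0.924, a0=0.924; τ=−ln(0.2344)/0.924=1.570 → t=3.601; u2·a0=0.1366·0.924=0.126; a1+a2=0.000 < 0.126 ≤ a1+…+a3=0.924 → R3 fires; Z=2 S=7 A=12
Draw 9: a1=0.206, a2=5.978, a3=0.924, a0=7.108; τ=−ln(0.9123)/7.108=0.013 → t=3.614; u2·a0=0.9358·7.108=6.652; a1+a2=6.184 < 6.652 ≤ a1+…+a3=7.108 → R3 fires; Z=4 S=7 A=12
Draw 10: a1=0.412, a2=11.956, a3=0.924, a0=13.292; τ=−ln(0.6692)/13.292=0.030 → t=3.644; u2·a0=0.6722·13.292=8.935; a1=0.412 < 8.935 ≤ a1+a2=12.368 → R2 fires; Z=3 S=7 A=13
Draw 11: a1=0.309, a2=8.967, a3=0.924, a0=10.200; τ=−ln(0.0117)/10.200=0.436 → t=4.081 > T=3.79: stop.
Read off A at T=3.79: 13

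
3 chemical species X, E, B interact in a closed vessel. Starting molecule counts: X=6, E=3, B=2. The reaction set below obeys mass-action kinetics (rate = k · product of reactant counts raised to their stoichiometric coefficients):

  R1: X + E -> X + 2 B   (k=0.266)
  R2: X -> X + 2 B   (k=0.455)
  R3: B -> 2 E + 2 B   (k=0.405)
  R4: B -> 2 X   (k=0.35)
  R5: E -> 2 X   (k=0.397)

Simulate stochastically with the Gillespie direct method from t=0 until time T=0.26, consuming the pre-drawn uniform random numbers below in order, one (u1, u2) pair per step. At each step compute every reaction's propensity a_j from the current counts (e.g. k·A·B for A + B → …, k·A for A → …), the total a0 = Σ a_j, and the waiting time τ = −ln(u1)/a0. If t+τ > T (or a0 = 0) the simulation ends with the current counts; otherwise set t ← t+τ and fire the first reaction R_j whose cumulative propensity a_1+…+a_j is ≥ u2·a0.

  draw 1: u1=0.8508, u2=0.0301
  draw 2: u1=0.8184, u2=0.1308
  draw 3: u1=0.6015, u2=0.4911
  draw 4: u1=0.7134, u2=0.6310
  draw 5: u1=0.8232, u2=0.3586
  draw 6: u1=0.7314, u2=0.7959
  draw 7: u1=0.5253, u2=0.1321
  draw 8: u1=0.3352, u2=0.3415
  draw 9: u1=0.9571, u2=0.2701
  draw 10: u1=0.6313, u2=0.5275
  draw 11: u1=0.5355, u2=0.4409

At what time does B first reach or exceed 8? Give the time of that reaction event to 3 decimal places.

Threshold first reached at t = 0.115

t=0.000: X=6 E=3 B=2
Draw 1: a1=4.788, a2=2.730, a3=0.810, a4=0.700, a5=1.191, a0=10.219; τ=−ln(0.8508)/10.219=0.016 → t=0.016; u2·a0=0.0301·10.219=0.308 ≤ a1=4.788 → R1 fires; X=6 E=2 B=4
Draw 2: a1=3.192, a2=2.730, a3=1.620, a4=1.400, a5=0.794, a0=9.736; τ=−ln(0.8184)/9.736=0.021 → t=0.036; u2·a0=0.1308·9.736=1.273 ≤ a1=3.192 → R1 fires; X=6 E=1 B=6
Draw 3: a1=1.596, a2=2.730, a3=2.430, a4=2.100, a5=0.397, a0=9.253; τ=−ln(0.6015)/9.253=0.055 → t=0.091; u2·a0=0.4911·9.253=4.544; a1+a2=4.326 < 4.544 ≤ a1+…+a3=6.756 → R3 fires; X=6 E=3 B=7
Draw 4: a1=4.788, a2=2.730, a3=2.835, a4=2.450, a5=1.191, a0=13.994; τ=−ln(0.7134)/13.994=0.024 → t=0.115; u2·a0=0.6310·13.994=8.830; a1+a2=7.518 < 8.830 ≤ a1+…+a3=10.353 → R3 fires; X=6 E=5 B=8
Draw 5: a1=7.980, a2=2.730, a3=3.240, a4=2.800, a5=1.985, a0=18.735; τ=−ln(0.8232)/18.735=0.010 → t=0.126; u2·a0=0.3586·18.735=6.718 ≤ a1=7.980 → R1 fires; X=6 E=4 B=10
Draw 6: a1=6.384, a2=2.730, a3=4.050, a4=3.500, a5=1.588, a0=18.252; τ=−ln(0.7314)/18.252=0.017 → t=0.143; u2·a0=0.7959·18.252=14.527; a1+…+a3=13.164 < 14.527 ≤ a1+…+a4=16.664 → R4 fires; X=8 E=4 B=9
Draw 7: a1=8.512, a2=3.640, a3=3.645, a4=3.150, a5=1.588, a0=20.535; τ=−ln(0.5253)/20.535=0.031 → t=0.174; u2·a0=0.1321·20.535=2.713 ≤ a1=8.512 → R1 fires; X=8 E=3 B=11
Draw 8: a1=6.384, a2=3.640, a3=4.455, a4=3.850, a5=1.191, a0=19.520; τ=−ln(0.3352)/19.520=0.056 → t=0.230; u2·a0=0.3415·19.520=6.666; a1=6.384 < 6.666 ≤ a1+a2=10.024 → R2 fires; X=8 E=3 B=13
Draw 9: a1=6.384, a2=3.640, a3=5.265, a4=4.550, a5=1.191, a0=21.030; τ=−ln(0.9571)/21.030=0.002 → t=0.232; u2·a0=0.2701·21.030=5.680 ≤ a1=6.384 → R1 fires; X=8 E=2 B=15
Draw 10: a1=4.256, a2=3.640, a3=6.075, a4=5.250, a5=0.794, a0=20.015; τ=−ln(0.6313)/20.015=0.023 → t=0.255; u2·a0=0.5275·20.015=10.558; a1+a2=7.896 < 10.558 ≤ a1+…+a3=13.971 → R3 fires; X=8 E=4 B=16
Draw 11: a1=8.512, a2=3.640, a3=6.480, a4=5.600, a5=1.588, a0=25.820; τ=−ln(0.5355)/25.820=0.024 → t=0.280 > T=0.26: stop.
B first becomes ≥ 8 when it reaches 8 at the event at t=0.115.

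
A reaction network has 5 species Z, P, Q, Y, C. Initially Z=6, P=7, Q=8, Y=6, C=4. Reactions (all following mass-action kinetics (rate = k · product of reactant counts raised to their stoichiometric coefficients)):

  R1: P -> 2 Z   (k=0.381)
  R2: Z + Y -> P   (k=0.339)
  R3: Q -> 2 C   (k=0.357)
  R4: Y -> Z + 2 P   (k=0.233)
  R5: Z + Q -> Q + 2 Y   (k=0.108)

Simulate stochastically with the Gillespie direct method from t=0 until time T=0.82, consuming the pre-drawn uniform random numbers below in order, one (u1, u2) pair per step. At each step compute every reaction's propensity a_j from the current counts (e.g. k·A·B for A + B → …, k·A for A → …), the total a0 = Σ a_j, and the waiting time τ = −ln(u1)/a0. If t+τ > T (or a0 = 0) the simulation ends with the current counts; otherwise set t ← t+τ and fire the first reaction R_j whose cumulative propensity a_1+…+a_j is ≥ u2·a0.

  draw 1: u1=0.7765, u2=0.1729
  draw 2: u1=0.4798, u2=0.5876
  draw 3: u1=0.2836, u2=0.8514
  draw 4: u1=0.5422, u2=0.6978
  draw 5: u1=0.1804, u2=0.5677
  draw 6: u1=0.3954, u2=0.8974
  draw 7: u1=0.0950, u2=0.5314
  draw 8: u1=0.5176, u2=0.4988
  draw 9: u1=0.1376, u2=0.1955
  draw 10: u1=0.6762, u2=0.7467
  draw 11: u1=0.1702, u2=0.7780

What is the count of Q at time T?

Q at T = 5

t=0.000: Z=6 P=7 Q=8 Y=6 C=4
Draw 1: a1=2.667, a2=12.204, a3=2.856, a4=1.398, a5=5.184, a0=24.309; τ=−ln(0.7765)/24.309=0.010 → t=0.010; u2·a0=0.1729·24.309=4.203; a1=2.667 < 4.203 ≤ a1+a2=14.871 → R2 fires; Z=5 P=8 Q=8 Y=5 C=4
Draw 2: a1=3.048, a2=8.475, a3=2.856, a4=1.165, a5=4.320, a0=19.864; τ=−ln(0.4798)/19.864=0.037 → t=0.047; u2·a0=0.5876·19.864=11.672; a1+a2=11.523 < 11.672 ≤ a1+…+a3=14.379 → R3 fires; Z=5 P=8 Q=7 Y=5 C=6
Draw 3: a1=3.048, a2=8.475, a3=2.499, a4=1.165, a5=3.780, a0=18.967; τ=−ln(0.2836)/18.967=0.066 → t=0.114; u2·a0=0.8514·18.967=16.149; a1+…+a4=15.187 < 16.149 ≤ a1+…+a5=18.967 → R5 fires; Z=4 P=8 Q=7 Y=7 C=6
Draw 4: a1=3.048, a2=9.492, a3=2.499, a4=1.631, a5=3.024, a0=19.694; τ=−ln(0.5422)/19.694=0.031 → t=0.145; u2·a0=0.6978·19.694=13.742; a1+a2=12.540 < 13.742 ≤ a1+…+a3=15.039 → R3 fires; Z=4 P=8 Q=6 Y=7 C=8
Draw 5: a1=3.048, a2=9.492, a3=2.142, a4=1.631, a5=2.592, a0=18.905; τ=−ln(0.1804)/18.905=0.091 → t=0.235; u2·a0=0.5677·18.905=10.732; a1=3.048 < 10.732 ≤ a1+a2=12.540 → R2 fires; Z=3 P=9 Q=6 Y=6 C=8
Draw 6: a1=3.429, a2=6.102, a3=2.142, a4=1.398, a5=1.944, a0=15.015; τ=−ln(0.3954)/15.015=0.062 → t=0.297; u2·a0=0.8974·15.015=13.474; a1+…+a4=13.071 < 13.474 ≤ a1+…+a5=15.015 → R5 fires; Z=2 P=9 Q=6 Y=8 C=8
Draw 7: a1=3.429, a2=5.424, a3=2.142, a4=1.864, a5=1.296, a0=14.155; τ=−ln(0.0950)/14.155=0.166 → t=0.464; u2·a0=0.5314·14.155=7.522; a1=3.429 < 7.522 ≤ a1+a2=8.853 → R2 fires; Z=1 P=10 Q=6 Y=7 C=8
Draw 8: a1=3.810, a2=2.373, a3=2.142, a4=1.631, a5=0.648, a0=10.604; τ=−ln(0.5176)/10.604=0.062 → t=0.526; u2·a0=0.4988·10.604=5.289; a1=3.810 < 5.289 ≤ a1+a2=6.183 → R2 fires; Z=0 P=11 Q=6 Y=6 C=8
Draw 9: a1=4.191, a2=0.000, a3=2.142, a4=1.398, a5=0.000, a0=7.731; τ=−ln(0.1376)/7.731=0.257 → t=0.782; u2·a0=0.1955·7.731=1.511 ≤ a1=4.191 → R1 fires; Z=2 P=10 Q=6 Y=6 C=8
Draw 10: a1=3.810, a2=4.068, a3=2.142, a4=1.398, a5=1.296, a0=12.714; τ=−ln(0.6762)/12.714=0.031 → t=0.813; u2·a0=0.7467·12.714=9.494; a1+a2=7.878 < 9.494 ≤ a1+…+a3=10.020 → R3 fires; Z=2 P=10 Q=5 Y=6 C=10
Draw 11: a1=3.810, a2=4.068, a3=1.785, a4=1.398, a5=1.080, a0=12.141; τ=−ln(0.1702)/12.141=0.146 → t=0.959 > T=0.82: stop.
Read off Q at T=0.82: 5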